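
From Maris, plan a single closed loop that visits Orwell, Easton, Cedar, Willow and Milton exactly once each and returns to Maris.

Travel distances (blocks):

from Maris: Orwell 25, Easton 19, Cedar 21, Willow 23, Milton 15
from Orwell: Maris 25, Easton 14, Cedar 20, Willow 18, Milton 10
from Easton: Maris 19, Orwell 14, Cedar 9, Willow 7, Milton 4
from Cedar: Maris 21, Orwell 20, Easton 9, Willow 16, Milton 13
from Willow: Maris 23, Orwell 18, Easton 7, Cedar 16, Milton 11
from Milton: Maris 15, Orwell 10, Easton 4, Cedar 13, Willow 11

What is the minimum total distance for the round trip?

Shortest round trip = 80 blocks.

With 5 stops there are 5!/2 = 60 distinct round trips (a route and its reverse cost the same).
Maris - Orwell - Easton - Cedar - Willow - Milton - Maris: 25+14+9+16+11+15 = 90
Maris - Orwell - Easton - Cedar - Milton - Willow - Maris: 25+14+9+13+11+23 = 95
Maris - Orwell - Easton - Willow - Cedar - Milton - Maris: 25+14+7+16+13+15 = 90
Maris - Orwell - Easton - Willow - Milton - Cedar - Maris: 25+14+7+11+13+21 = 91
Maris - Orwell - Easton - Milton - Cedar - Willow - Maris: 25+14+4+13+16+23 = 95
Maris - Orwell - Easton - Milton - Willow - Cedar - Maris: 25+14+4+11+16+21 = 91
Maris - Orwell - Cedar - Easton - Willow - Milton - Maris: 25+20+9+7+11+15 = 87
Maris - Orwell - Cedar - Easton - Milton - Willow - Maris: 25+20+9+4+11+23 = 92
Maris - Orwell - Cedar - Willow - Easton - Milton - Maris: 25+20+16+7+4+15 = 87
Maris - Orwell - Cedar - Willow - Milton - Easton - Maris: 25+20+16+11+4+19 = 95
Maris - Orwell - Cedar - Milton - Easton - Willow - Maris: 25+20+13+4+7+23 = 92
Maris - Orwell - Cedar - Milton - Willow - Easton - Maris: 25+20+13+11+7+19 = 95
Maris - Orwell - Willow - Easton - Cedar - Milton - Maris: 25+18+7+9+13+15 = 87
Maris - Orwell - Willow - Easton - Milton - Cedar - Maris: 25+18+7+4+13+21 = 88
… (46 more)
Maris - Cedar - Easton - Willow - Orwell - Milton - Maris: 21+9+7+18+10+15 = 80  ← best
The minimum is 80.
One optimal route: Maris → Cedar → Easton → Willow → Orwell → Milton → Maris (or its reverse).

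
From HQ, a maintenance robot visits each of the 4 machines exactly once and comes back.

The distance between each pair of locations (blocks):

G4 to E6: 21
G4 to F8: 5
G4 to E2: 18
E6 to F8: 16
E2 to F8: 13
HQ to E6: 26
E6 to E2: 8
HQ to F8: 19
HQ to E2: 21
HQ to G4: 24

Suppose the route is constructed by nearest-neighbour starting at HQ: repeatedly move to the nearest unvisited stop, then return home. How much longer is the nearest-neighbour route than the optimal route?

From HQ: F8=19, E2=21, G4=24, E6=26 → choose F8 (19).
From F8: G4=5, E2=13, E6=16 → choose G4 (5).
From G4: E2=18, E6=21 → choose E2 (18).
From E2: E6=8 → choose E6 (8).
NN route HQ → F8 → G4 → E2 → E6 → HQ costs 76.
Optimal: HQ → G4 → F8 → E6 → E2 → HQ costs 74 (by enumerating all 12 distinct tours).
Excess = 76 − 74 = 2.

2 blocks longer than the optimal tour.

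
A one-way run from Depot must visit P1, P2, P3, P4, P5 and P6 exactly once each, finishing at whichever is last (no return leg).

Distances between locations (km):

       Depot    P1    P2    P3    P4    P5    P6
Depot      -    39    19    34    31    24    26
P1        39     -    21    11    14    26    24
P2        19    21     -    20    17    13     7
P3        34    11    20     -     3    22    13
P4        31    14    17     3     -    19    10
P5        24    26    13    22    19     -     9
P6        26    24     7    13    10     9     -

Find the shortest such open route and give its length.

Shortest open route: 65 km.

There are 6! = 720 possible orderings.
Depot→P1→P2→P3→P4→P5→P6: 39+21+20+3+19+9 = 111
Depot→P1→P2→P3→P4→P6→P5: 39+21+20+3+10+9 = 102
Depot→P1→P2→P3→P5→P4→P6: 39+21+20+22+19+10 = 131
Depot→P1→P2→P3→P5→P6→P4: 39+21+20+22+9+10 = 121
Depot→P1→P2→P3→P6→P4→P5: 39+21+20+13+10+19 = 122
Depot→P1→P2→P3→P6→P5→P4: 39+21+20+13+9+19 = 121
Depot→P1→P2→P4→P3→P5→P6: 39+21+17+3+22+9 = 111
Depot→P1→P2→P4→P3→P6→P5: 39+21+17+3+13+9 = 102
… (712 more)
Depot→P2→P5→P6→P4→P3→P1: 19+13+9+10+3+11 = 65  ← best
The minimum is 65.
One shortest path: Depot → P2 → P5 → P6 → P4 → P3 → P1.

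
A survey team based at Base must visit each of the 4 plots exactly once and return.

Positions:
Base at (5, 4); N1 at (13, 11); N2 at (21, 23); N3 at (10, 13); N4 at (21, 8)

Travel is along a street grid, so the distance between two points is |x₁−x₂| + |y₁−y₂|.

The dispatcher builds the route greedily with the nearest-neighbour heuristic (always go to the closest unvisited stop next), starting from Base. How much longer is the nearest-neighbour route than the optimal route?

The nearest-neighbour route is 6 longer than optimal.

Base: N3=14, N1=15, N4=20, N2=35 ⇒ N3
N3: N1=5, N4=16, N2=21 ⇒ N1
N1: N4=11, N2=20 ⇒ N4
N4: N2=15 ⇒ N2
NN route Base → N3 → N1 → N4 → N2 → Base costs 80.
Optimal: Base → N3 → N1 → N2 → N4 → Base costs 74 (by enumerating all 12 distinct tours).
Excess = 80 − 74 = 6.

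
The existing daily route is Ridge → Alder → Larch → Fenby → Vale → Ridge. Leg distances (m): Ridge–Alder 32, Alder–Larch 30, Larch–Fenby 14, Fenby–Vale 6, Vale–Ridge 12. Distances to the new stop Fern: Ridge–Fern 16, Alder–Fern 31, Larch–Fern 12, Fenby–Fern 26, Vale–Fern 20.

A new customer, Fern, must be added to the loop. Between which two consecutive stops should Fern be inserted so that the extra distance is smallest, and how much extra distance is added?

Insertion cost between consecutive stops i–j is d(i,Fern) + d(Fern,j) − d(i,j):
  between Ridge and Alder: 16 + 31 − 32 = 15
  between Alder and Larch: 31 + 12 − 30 = 13
  between Larch and Fenby: 12 + 26 − 14 = 24
  between Fenby and Vale: 26 + 20 − 6 = 40
  between Vale and Ridge: 20 + 16 − 12 = 24
Cheapest insertion is between Alder and Larch, adding 13.
New total = 94 + 13 = 107.

Minimum extra distance: 13 m, inserting Fern between Alder and Larch.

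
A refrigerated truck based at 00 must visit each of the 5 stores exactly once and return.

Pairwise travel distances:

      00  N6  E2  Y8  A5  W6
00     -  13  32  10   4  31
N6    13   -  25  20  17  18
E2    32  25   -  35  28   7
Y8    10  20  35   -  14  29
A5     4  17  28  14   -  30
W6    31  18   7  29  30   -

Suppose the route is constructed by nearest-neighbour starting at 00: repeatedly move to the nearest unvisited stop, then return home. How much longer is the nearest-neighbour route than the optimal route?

00: A5=4, Y8=10, N6=13, W6=31, E2=32 ⇒ A5
A5: Y8=14, N6=17, E2=28, W6=30 ⇒ Y8
Y8: N6=20, W6=29, E2=35 ⇒ N6
N6: W6=18, E2=25 ⇒ W6
W6: E2=7 ⇒ E2
NN route 00 → A5 → Y8 → N6 → W6 → E2 → 00 costs 95.
Optimal: 00 → Y8 → N6 → W6 → E2 → A5 → 00 costs 87 (by enumerating all 60 distinct tours).
Excess = 95 − 87 = 8.

Excess over optimum: 8.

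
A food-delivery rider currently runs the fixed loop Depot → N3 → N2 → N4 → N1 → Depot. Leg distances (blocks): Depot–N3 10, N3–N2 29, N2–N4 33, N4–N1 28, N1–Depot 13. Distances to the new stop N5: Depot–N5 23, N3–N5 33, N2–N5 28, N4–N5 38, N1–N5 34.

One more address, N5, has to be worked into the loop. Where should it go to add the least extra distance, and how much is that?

Insertion cost between consecutive stops i–j is d(i,N5) + d(N5,j) − d(i,j):
  between Depot and N3: 23 + 33 − 10 = 46
  between N3 and N2: 33 + 28 − 29 = 32
  between N2 and N4: 28 + 38 − 33 = 33
  between N4 and N1: 38 + 34 − 28 = 44
  between N1 and Depot: 34 + 23 − 13 = 44
Cheapest insertion is between N3 and N2, adding 32.
New total = 113 + 32 = 145.

Adding 32 blocks by placing N5 on the N3–N2 leg.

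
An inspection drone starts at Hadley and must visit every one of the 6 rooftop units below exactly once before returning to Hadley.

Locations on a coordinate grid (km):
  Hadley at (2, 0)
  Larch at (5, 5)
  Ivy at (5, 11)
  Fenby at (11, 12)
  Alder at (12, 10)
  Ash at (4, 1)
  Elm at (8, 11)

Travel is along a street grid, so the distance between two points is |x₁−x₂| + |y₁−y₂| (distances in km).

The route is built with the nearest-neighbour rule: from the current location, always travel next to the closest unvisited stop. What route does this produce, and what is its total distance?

At Hadley the remaining stops are Ash 3, Larch 8, Ivy 14, Elm 17, Alder 20, Fenby 21; go to Ash.
At Ash the remaining stops are Larch 5, Ivy 11, Elm 14, Alder 17, Fenby 18; go to Larch.
At Larch the remaining stops are Ivy 6, Elm 9, Alder 12, Fenby 13; go to Ivy.
At Ivy the remaining stops are Elm 3, Fenby 7, Alder 8; go to Elm.
At Elm the remaining stops are Fenby 4, Alder 5; go to Fenby.
At Fenby the remaining stops are Alder 3; go to Alder.
Return Alder→Hadley: 20.
Total = 3 + 5 + 6 + 3 + 4 + 3 + 20 = 44.

Total distance 44 km via the nearest-neighbour route Hadley → Ash → Larch → Ivy → Elm → Fenby → Alder → Hadley.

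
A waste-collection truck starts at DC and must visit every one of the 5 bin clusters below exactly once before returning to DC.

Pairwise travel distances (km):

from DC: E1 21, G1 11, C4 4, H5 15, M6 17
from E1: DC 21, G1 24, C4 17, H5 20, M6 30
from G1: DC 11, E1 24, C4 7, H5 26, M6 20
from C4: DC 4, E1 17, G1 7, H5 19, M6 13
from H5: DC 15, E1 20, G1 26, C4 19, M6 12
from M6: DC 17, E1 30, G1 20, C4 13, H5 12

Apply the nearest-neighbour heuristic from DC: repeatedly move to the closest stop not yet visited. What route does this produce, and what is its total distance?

Nearest-neighbour total = 84 km; route DC → C4 → G1 → M6 → H5 → E1 → DC.

DC → [C4:4 / G1:11 / H5:15 / M6:17 / E1:21] → C4 (4)
C4 → [G1:7 / M6:13 / E1:17 / H5:19] → G1 (7)
G1 → [M6:20 / E1:24 / H5:26] → M6 (20)
M6 → [H5:12 / E1:30] → H5 (12)
H5 → [E1:20] → E1 (20)
Return E1→DC: 21.
Total = 4 + 7 + 20 + 12 + 20 + 21 = 84.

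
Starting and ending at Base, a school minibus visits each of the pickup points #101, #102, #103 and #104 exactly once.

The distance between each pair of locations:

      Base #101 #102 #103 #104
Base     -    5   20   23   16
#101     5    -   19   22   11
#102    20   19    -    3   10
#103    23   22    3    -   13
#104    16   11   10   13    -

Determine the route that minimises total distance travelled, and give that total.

Shortest round trip = 52.

With 4 stops there are 4!/2 = 12 distinct round trips (a route and its reverse cost the same).
Base→#101→#102→#103→#104→Base: 5+19+3+13+16 = 56
Base→#101→#102→#104→#103→Base: 5+19+10+13+23 = 70
Base→#101→#103→#102→#104→Base: 5+22+3+10+16 = 56
Base→#101→#103→#104→#102→Base: 5+22+13+10+20 = 70
Base→#101→#104→#102→#103→Base: 5+11+10+3+23 = 52
Base→#101→#104→#103→#102→Base: 5+11+13+3+20 = 52
Base→#102→#101→#103→#104→Base: 20+19+22+13+16 = 90
Base→#102→#101→#104→#103→Base: 20+19+11+13+23 = 86
Base→#102→#103→#101→#104→Base: 20+3+22+11+16 = 72
Base→#102→#104→#101→#103→Base: 20+10+11+22+23 = 86
Base→#103→#101→#102→#104→Base: 23+22+19+10+16 = 90
Base→#103→#102→#101→#104→Base: 23+3+19+11+16 = 72
The minimum is 52.
One optimal route: Base → #101 → #104 → #102 → #103 → Base (or its reverse).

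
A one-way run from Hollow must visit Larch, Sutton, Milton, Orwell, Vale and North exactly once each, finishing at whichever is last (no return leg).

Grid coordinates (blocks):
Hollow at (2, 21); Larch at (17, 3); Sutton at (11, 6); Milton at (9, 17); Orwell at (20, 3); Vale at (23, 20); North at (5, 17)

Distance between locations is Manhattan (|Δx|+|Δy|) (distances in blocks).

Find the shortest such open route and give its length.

There are 6! = 720 possible orderings.
Hollow→Larch→Sutton→Milton→Orwell→Vale→North: 33+9+13+25+20+21 = 121
Hollow→Larch→Sutton→Milton→Orwell→North→Vale: 33+9+13+25+29+21 = 130
Hollow→Larch→Sutton→Milton→Vale→Orwell→North: 33+9+13+17+20+29 = 121
Hollow→Larch→Sutton→Milton→Vale→North→Orwell: 33+9+13+17+21+29 = 122
Hollow→Larch→Sutton→Milton→North→Orwell→Vale: 33+9+13+4+29+20 = 108
Hollow→Larch→Sutton→Milton→North→Vale→Orwell: 33+9+13+4+21+20 = 100
Hollow→Larch→Sutton→Orwell→Milton→Vale→North: 33+9+12+25+17+21 = 117
Hollow→Larch→Sutton→Orwell→Milton→North→Vale: 33+9+12+25+4+21 = 104
… (712 more)
Hollow→North→Milton→Sutton→Larch→Orwell→Vale: 7+4+13+9+3+20 = 56  ← best
The minimum is 56.
One shortest path: Hollow → North → Milton → Sutton → Larch → Orwell → Vale.

Shortest open route: 56 blocks.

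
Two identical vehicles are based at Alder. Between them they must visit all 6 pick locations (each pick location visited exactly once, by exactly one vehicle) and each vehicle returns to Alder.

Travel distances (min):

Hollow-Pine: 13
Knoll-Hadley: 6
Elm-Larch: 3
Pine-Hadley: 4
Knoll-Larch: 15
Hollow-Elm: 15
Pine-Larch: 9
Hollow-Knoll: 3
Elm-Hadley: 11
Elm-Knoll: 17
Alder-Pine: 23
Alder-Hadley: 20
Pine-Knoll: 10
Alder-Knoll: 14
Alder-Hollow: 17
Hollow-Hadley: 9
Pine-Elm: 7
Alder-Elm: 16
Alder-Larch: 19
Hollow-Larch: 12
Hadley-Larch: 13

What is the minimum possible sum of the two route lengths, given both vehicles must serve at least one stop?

86 min — the smallest possible combined total.

Try each way of splitting the stops between the two vehicles (each non-empty) and, for each split, find the best tour for each vehicle:
  {Hollow} + {Pine, Elm, Knoll, Hadley, Larch}: 34 + 52 = 86
  {Pine} + {Hollow, Elm, Knoll, Hadley, Larch}: 46 + 58 = 104
  {Hollow, Pine} + {Elm, Knoll, Hadley, Larch}: 53 + 52 = 105
  {Elm} + {Hollow, Pine, Knoll, Hadley, Larch}: 32 + 58 = 90
  {Hollow, Elm} + {Pine, Knoll, Hadley, Larch}: 48 + 52 = 100
  {Pine, Elm} + {Hollow, Knoll, Hadley, Larch}: 46 + 58 = 104
  … (31 splits in total)
Best: vehicle 1 Alder → Hollow → Alder = 34; vehicle 2 Alder → Elm → Larch → Pine → Hadley → Knoll → Alder = 52; combined 86.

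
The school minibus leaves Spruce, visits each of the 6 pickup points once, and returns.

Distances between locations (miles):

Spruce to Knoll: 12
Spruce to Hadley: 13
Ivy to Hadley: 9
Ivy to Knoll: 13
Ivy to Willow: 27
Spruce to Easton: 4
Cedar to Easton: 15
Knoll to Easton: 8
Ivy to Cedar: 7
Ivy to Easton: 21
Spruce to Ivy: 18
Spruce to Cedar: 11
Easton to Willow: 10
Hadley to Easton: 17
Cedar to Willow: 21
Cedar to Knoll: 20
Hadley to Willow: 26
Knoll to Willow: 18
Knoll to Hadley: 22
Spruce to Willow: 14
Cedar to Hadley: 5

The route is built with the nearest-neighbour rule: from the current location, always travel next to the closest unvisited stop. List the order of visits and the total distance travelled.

From Spruce: distances to unvisited — Easton=4, Cedar=11, Knoll=12, Hadley=13, Willow=14, Ivy=18. Nearest is Easton (4).
From Easton: distances to unvisited — Knoll=8, Willow=10, Cedar=15, Hadley=17, Ivy=21. Nearest is Knoll (8).
From Knoll: distances to unvisited — Ivy=13, Willow=18, Cedar=20, Hadley=22. Nearest is Ivy (13).
From Ivy: distances to unvisited — Cedar=7, Hadley=9, Willow=27. Nearest is Cedar (7).
From Cedar: distances to unvisited — Hadley=5, Willow=21. Nearest is Hadley (5).
From Hadley: distances to unvisited — Willow=26. Nearest is Willow (26).
Return Willow→Spruce: 14.
Total = 4 + 8 + 13 + 7 + 5 + 26 + 14 = 77.

Nearest-neighbour total = 77 miles; route Spruce → Easton → Knoll → Ivy → Cedar → Hadley → Willow → Spruce.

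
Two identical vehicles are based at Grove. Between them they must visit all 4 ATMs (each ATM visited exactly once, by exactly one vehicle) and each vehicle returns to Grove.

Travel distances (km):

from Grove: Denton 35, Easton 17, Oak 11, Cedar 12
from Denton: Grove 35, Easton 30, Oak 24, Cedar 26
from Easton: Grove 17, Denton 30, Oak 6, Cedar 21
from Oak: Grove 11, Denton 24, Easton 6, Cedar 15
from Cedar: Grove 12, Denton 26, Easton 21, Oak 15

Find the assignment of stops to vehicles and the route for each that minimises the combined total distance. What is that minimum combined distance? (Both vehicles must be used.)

Minimum combined distance: 106 km.

Check every non-empty split of the stops between the two vehicles; for each half take its own optimal tour:
  {Denton} + {Easton, Oak, Cedar}: 70 + 50 = 120
  {Easton} + {Denton, Oak, Cedar}: 34 + 73 = 107
  {Denton, Easton} + {Oak, Cedar}: 82 + 38 = 120
  {Oak} + {Denton, Easton, Cedar}: 22 + 85 = 107
  {Denton, Oak} + {Easton, Cedar}: 70 + 50 = 120
  {Easton, Oak} + {Denton, Cedar}: 34 + 73 = 107
  … (7 splits in total)
  {Denton, Easton, Oak} + {Cedar}: 82 + 24 = 106  ← best
Best: vehicle 1 Grove → Denton → Easton → Oak → Grove = 82; vehicle 2 Grove → Cedar → Grove = 24; combined 106.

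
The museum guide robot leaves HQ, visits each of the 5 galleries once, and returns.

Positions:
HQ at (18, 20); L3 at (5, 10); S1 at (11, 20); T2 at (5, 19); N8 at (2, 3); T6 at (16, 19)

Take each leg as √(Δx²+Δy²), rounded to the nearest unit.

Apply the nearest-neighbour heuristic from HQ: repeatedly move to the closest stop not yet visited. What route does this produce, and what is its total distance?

53 along HQ → T6 → S1 → T2 → L3 → N8 → HQ.

From HQ: distances to unvisited — T6=2, S1=7, T2=13, L3=16, N8=23. Nearest is T6 (2).
From T6: distances to unvisited — S1=5, T2=11, L3=14, N8=21. Nearest is S1 (5).
From S1: distances to unvisited — T2=6, L3=12, N8=19. Nearest is T2 (6).
From T2: distances to unvisited — L3=9, N8=16. Nearest is L3 (9).
From L3: distances to unvisited — N8=8. Nearest is N8 (8).
Return N8→HQ: 23.
Total = 2 + 5 + 6 + 9 + 8 + 23 = 53.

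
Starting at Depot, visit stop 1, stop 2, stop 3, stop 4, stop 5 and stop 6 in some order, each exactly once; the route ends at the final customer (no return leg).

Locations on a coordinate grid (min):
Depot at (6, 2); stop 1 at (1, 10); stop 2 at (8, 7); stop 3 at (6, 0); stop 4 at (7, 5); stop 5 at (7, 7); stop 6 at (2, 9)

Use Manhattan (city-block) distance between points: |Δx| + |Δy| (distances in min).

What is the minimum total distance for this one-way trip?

There are 6! = 720 possible orderings.
Depot - stop 1 - stop 2 - stop 3 - stop 4 - stop 5 - stop 6: 13+10+9+6+2+7 = 47
Depot - stop 1 - stop 2 - stop 3 - stop 4 - stop 6 - stop 5: 13+10+9+6+9+7 = 54
Depot - stop 1 - stop 2 - stop 3 - stop 5 - stop 4 - stop 6: 13+10+9+8+2+9 = 51
Depot - stop 1 - stop 2 - stop 3 - stop 5 - stop 6 - stop 4: 13+10+9+8+7+9 = 56
Depot - stop 1 - stop 2 - stop 3 - stop 6 - stop 4 - stop 5: 13+10+9+13+9+2 = 56
Depot - stop 1 - stop 2 - stop 3 - stop 6 - stop 5 - stop 4: 13+10+9+13+7+2 = 54
Depot - stop 1 - stop 2 - stop 4 - stop 3 - stop 5 - stop 6: 13+10+3+6+8+7 = 47
Depot - stop 1 - stop 2 - stop 4 - stop 3 - stop 6 - stop 5: 13+10+3+6+13+7 = 52
… (712 more)
Depot - stop 3 - stop 4 - stop 2 - stop 5 - stop 6 - stop 1: 2+6+3+1+7+2 = 21  ← best
The minimum is 21.
One shortest path: Depot → stop 3 → stop 4 → stop 2 → stop 5 → stop 6 → stop 1.

Shortest open route: 21 min.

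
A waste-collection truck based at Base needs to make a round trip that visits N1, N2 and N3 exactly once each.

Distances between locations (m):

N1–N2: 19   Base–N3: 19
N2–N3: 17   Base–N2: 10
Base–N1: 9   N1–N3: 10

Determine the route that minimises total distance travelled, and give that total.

46 m — the shortest possible round trip.

Base-N1-N2-N3-Base: 9+19+17+19 = 64
Base-N1-N3-N2-Base: 9+10+17+10 = 46
Base-N2-N1-N3-Base: 10+19+10+19 = 58
The minimum is 46.
One optimal route: Base → N1 → N3 → N2 → Base (or its reverse).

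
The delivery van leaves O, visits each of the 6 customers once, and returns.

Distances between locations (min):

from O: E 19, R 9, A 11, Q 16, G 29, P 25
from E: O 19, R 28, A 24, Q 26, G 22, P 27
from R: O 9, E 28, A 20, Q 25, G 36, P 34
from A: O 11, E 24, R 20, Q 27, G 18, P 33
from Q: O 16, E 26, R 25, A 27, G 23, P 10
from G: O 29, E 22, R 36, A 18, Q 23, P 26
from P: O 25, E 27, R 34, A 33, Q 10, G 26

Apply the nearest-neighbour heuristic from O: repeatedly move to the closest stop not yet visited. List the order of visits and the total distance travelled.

At O the remaining stops are R 9, A 11, Q 16, E 19, P 25, G 29; go to R.
At R the remaining stops are A 20, Q 25, E 28, P 34, G 36; go to A.
At A the remaining stops are G 18, E 24, Q 27, P 33; go to G.
At G the remaining stops are E 22, Q 23, P 26; go to E.
At E the remaining stops are Q 26, P 27; go to Q.
At Q the remaining stops are P 10; go to P.
Return P→O: 25.
Total = 9 + 20 + 18 + 22 + 26 + 10 + 25 = 130.

130 min along O → R → A → G → E → Q → P → O.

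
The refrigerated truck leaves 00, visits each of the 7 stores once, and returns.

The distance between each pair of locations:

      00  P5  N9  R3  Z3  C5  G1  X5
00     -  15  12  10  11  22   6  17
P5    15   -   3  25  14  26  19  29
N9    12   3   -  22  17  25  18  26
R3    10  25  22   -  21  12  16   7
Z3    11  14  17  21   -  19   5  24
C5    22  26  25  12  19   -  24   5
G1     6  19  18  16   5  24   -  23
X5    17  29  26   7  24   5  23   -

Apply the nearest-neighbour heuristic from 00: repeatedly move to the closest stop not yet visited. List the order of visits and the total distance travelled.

00 → [G1:6 / R3:10 / Z3:11 / N9:12 / P5:15 / X5:17 / C5:22] → G1 (6)
G1 → [Z3:5 / R3:16 / N9:18 / P5:19 / X5:23 / C5:24] → Z3 (5)
Z3 → [P5:14 / N9:17 / C5:19 / R3:21 / X5:24] → P5 (14)
P5 → [N9:3 / R3:25 / C5:26 / X5:29] → N9 (3)
N9 → [R3:22 / C5:25 / X5:26] → R3 (22)
R3 → [X5:7 / C5:12] → X5 (7)
X5 → [C5:5] → C5 (5)
Return C5→00: 22.
Total = 6 + 5 + 14 + 3 + 22 + 7 + 5 + 22 = 84.

Nearest-neighbour total = 84; route 00 → G1 → Z3 → P5 → N9 → R3 → X5 → C5 → 00.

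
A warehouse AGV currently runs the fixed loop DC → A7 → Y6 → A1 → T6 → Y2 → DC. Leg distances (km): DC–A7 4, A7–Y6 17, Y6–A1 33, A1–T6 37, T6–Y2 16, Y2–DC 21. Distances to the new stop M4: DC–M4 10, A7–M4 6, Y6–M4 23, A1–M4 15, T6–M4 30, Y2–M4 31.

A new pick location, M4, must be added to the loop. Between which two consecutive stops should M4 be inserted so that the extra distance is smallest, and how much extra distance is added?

Adding 5 km by placing M4 on the Y6–A1 leg.

Insertion cost between consecutive stops i–j is d(i,M4) + d(M4,j) − d(i,j):
  between DC and A7: 10 + 6 − 4 = 12
  between A7 and Y6: 6 + 23 − 17 = 12
  between Y6 and A1: 23 + 15 − 33 = 5
  between A1 and T6: 15 + 30 − 37 = 8
  between T6 and Y2: 30 + 31 − 16 = 45
  between Y2 and DC: 31 + 10 − 21 = 20
Cheapest insertion is between Y6 and A1, adding 5.
New total = 128 + 5 = 133.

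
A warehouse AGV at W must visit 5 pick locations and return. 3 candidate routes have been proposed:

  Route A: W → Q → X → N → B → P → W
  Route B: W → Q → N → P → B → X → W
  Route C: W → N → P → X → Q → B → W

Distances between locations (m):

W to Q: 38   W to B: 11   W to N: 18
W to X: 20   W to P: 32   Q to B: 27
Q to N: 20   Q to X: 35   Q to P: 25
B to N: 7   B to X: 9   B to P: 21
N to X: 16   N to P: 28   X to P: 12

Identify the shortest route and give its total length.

Route A: 38 + 35 + 16 + 7 + 21 + 32 = 149
Route B: 38 + 20 + 28 + 21 + 9 + 20 = 136
Route C: 18 + 28 + 12 + 35 + 27 + 11 = 131

Shortest is Route C, total 131 m.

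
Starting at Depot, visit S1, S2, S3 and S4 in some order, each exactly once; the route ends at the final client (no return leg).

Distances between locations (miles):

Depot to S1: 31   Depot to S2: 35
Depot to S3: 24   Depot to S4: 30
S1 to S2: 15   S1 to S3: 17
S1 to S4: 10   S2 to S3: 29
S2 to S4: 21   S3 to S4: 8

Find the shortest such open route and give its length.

Shortest open route: 57 miles.

There are 4! = 24 possible orderings.
Depot → S1 → S2 → S3 → S4: 31+15+29+8 = 83
Depot → S1 → S2 → S4 → S3: 31+15+21+8 = 75
Depot → S1 → S3 → S2 → S4: 31+17+29+21 = 98
Depot → S1 → S3 → S4 → S2: 31+17+8+21 = 77
Depot → S1 → S4 → S2 → S3: 31+10+21+29 = 91
Depot → S1 → S4 → S3 → S2: 31+10+8+29 = 78
Depot → S2 → S1 → S3 → S4: 35+15+17+8 = 75
Depot → S2 → S1 → S4 → S3: 35+15+10+8 = 68
Depot → S2 → S3 → S1 → S4: 35+29+17+10 = 91
Depot → S2 → S3 → S4 → S1: 35+29+8+10 = 82
Depot → S2 → S4 → S1 → S3: 35+21+10+17 = 83
Depot → S2 → S4 → S3 → S1: 35+21+8+17 = 81
Depot → S3 → S1 → S2 → S4: 24+17+15+21 = 77
Depot → S3 → S1 → S4 → S2: 24+17+10+21 = 72
… (10 more)
Depot → S3 → S4 → S1 → S2: 24+8+10+15 = 57  ← best
The minimum is 57.
One shortest path: Depot → S3 → S4 → S1 → S2.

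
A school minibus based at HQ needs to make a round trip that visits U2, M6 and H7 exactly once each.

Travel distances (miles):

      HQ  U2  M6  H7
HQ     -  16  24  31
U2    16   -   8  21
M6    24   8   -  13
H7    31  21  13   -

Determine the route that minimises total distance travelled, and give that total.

With 3 stops there are 3!/2 = 3 distinct round trips (a route and its reverse cost the same).
HQ - U2 - M6 - H7 - HQ: 16+8+13+31 = 68
HQ - U2 - H7 - M6 - HQ: 16+21+13+24 = 74
HQ - M6 - U2 - H7 - HQ: 24+8+21+31 = 84
The minimum is 68.
One optimal route: HQ → U2 → M6 → H7 → HQ (or its reverse).

Shortest round trip = 68 miles.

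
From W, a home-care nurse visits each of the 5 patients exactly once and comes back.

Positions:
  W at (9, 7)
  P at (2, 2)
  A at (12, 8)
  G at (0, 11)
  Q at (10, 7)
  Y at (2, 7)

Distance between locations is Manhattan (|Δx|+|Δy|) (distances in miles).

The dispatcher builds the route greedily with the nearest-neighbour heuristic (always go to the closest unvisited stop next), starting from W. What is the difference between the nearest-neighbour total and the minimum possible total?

W: Q=1, A=4, Y=7, P=12, G=13 ⇒ Q
Q: A=3, Y=8, P=13, G=14 ⇒ A
A: Y=11, G=15, P=16 ⇒ Y
Y: P=5, G=6 ⇒ P
P: G=11 ⇒ G
NN route W → Q → A → Y → P → G → W costs 44.
Optimal: W → P → Y → G → A → Q → W costs 42 (by enumerating all 60 distinct tours).
Excess = 44 − 42 = 2.

The nearest-neighbour route is 2 miles longer than optimal.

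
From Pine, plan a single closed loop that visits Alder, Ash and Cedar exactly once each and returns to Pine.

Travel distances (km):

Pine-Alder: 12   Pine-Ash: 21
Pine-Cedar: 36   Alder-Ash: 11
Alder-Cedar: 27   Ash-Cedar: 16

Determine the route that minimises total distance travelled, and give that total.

75 km — the shortest possible round trip.

Pine-Alder-Ash-Cedar-Pine: 12+11+16+36 = 75
Pine-Alder-Cedar-Ash-Pine: 12+27+16+21 = 76
Pine-Ash-Alder-Cedar-Pine: 21+11+27+36 = 95
The minimum is 75.
One optimal route: Pine → Alder → Ash → Cedar → Pine (or its reverse).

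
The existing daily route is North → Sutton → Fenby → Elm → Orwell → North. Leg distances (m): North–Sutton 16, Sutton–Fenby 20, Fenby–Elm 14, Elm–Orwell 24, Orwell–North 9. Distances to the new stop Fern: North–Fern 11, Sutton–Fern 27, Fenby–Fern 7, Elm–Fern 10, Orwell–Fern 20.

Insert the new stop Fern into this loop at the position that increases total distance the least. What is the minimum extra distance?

Minimum extra distance: 3 m, inserting Fern between Fenby and Elm.

Insertion cost between consecutive stops i–j is d(i,Fern) + d(Fern,j) − d(i,j):
  between North and Sutton: 11 + 27 − 16 = 22
  between Sutton and Fenby: 27 + 7 − 20 = 14
  between Fenby and Elm: 7 + 10 − 14 = 3
  between Elm and Orwell: 10 + 20 − 24 = 6
  between Orwell and North: 20 + 11 − 9 = 22
Cheapest insertion is between Fenby and Elm, adding 3.
New total = 83 + 3 = 86.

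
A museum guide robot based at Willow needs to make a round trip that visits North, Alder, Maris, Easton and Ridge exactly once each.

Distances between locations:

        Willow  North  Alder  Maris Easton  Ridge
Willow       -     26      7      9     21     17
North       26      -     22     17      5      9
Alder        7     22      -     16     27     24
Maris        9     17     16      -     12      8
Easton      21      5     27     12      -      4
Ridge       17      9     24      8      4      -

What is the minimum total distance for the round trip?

With 5 stops there are 5!/2 = 60 distinct round trips (a route and its reverse cost the same).
Willow → North → Alder → Maris → Easton → Ridge → Willow: 26+22+16+12+4+17 = 97
Willow → North → Alder → Maris → Ridge → Easton → Willow: 26+22+16+8+4+21 = 97
Willow → North → Alder → Easton → Maris → Ridge → Willow: 26+22+27+12+8+17 = 112
Willow → North → Alder → Easton → Ridge → Maris → Willow: 26+22+27+4+8+9 = 96
Willow → North → Alder → Ridge → Maris → Easton → Willow: 26+22+24+8+12+21 = 113
Willow → North → Alder → Ridge → Easton → Maris → Willow: 26+22+24+4+12+9 = 97
Willow → North → Maris → Alder → Easton → Ridge → Willow: 26+17+16+27+4+17 = 107
Willow → North → Maris → Alder → Ridge → Easton → Willow: 26+17+16+24+4+21 = 108
Willow → North → Maris → Easton → Alder → Ridge → Willow: 26+17+12+27+24+17 = 123
Willow → North → Maris → Easton → Ridge → Alder → Willow: 26+17+12+4+24+7 = 90
Willow → North → Maris → Ridge → Alder → Easton → Willow: 26+17+8+24+27+21 = 123
Willow → North → Maris → Ridge → Easton → Alder → Willow: 26+17+8+4+27+7 = 89
Willow → North → Easton → Alder → Maris → Ridge → Willow: 26+5+27+16+8+17 = 99
Willow → North → Easton → Alder → Ridge → Maris → Willow: 26+5+27+24+8+9 = 99
… (46 more)
Willow → Alder → North → Easton → Ridge → Maris → Willow: 7+22+5+4+8+9 = 55  ← best
The minimum is 55.
One optimal route: Willow → Alder → North → Easton → Ridge → Maris → Willow (or its reverse).

Minimum total distance: 55.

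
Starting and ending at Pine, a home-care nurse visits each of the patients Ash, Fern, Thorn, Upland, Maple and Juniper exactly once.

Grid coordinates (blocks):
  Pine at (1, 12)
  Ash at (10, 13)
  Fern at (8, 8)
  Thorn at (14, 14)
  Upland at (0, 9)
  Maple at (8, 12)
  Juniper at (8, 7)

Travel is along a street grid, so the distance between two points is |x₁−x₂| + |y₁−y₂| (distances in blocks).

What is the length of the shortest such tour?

Shortest round trip = 42 blocks.

Pine-Ash-Fern-Thorn-Upland-Maple-Juniper-Pine: 10+7+12+19+11+5+12 = 76
Pine-Ash-Fern-Thorn-Upland-Juniper-Maple-Pine: 10+7+12+19+10+5+7 = 70
Pine-Ash-Fern-Thorn-Maple-Upland-Juniper-Pine: 10+7+12+8+11+10+12 = 70
Pine-Ash-Fern-Thorn-Maple-Juniper-Upland-Pine: 10+7+12+8+5+10+4 = 56
Pine-Ash-Fern-Thorn-Juniper-Upland-Maple-Pine: 10+7+12+13+10+11+7 = 70
Pine-Ash-Fern-Thorn-Juniper-Maple-Upland-Pine: 10+7+12+13+5+11+4 = 62
Pine-Ash-Fern-Upland-Thorn-Maple-Juniper-Pine: 10+7+9+19+8+5+12 = 70
Pine-Ash-Fern-Upland-Thorn-Juniper-Maple-Pine: 10+7+9+19+13+5+7 = 70
… (352 more)
Pine-Ash-Thorn-Maple-Fern-Juniper-Upland-Pine: 10+5+8+4+1+10+4 = 42  ← best
The minimum is 42.
One optimal route: Pine → Ash → Thorn → Maple → Fern → Juniper → Upland → Pine (or its reverse).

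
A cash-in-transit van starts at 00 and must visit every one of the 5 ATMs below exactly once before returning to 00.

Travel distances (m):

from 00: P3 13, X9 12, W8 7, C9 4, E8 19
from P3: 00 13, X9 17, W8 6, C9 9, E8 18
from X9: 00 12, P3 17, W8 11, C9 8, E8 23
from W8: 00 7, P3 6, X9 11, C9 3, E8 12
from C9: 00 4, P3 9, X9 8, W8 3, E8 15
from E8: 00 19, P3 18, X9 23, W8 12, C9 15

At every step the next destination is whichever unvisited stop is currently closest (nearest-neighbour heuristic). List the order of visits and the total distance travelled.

Total distance 72 m via the nearest-neighbour route 00 → C9 → W8 → P3 → X9 → E8 → 00.

00 → [C9:4 / W8:7 / X9:12 / P3:13 / E8:19] → C9 (4)
C9 → [W8:3 / X9:8 / P3:9 / E8:15] → W8 (3)
W8 → [P3:6 / X9:11 / E8:12] → P3 (6)
P3 → [X9:17 / E8:18] → X9 (17)
X9 → [E8:23] → E8 (23)
Return E8→00: 19.
Total = 4 + 3 + 6 + 17 + 23 + 19 = 72.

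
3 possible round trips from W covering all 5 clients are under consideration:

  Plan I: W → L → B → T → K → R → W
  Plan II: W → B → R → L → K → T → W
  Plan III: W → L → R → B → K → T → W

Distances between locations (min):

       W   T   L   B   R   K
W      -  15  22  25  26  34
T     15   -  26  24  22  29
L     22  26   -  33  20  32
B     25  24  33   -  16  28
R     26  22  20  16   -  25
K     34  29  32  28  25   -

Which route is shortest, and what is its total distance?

Plan I: 22 + 33 + 24 + 29 + 25 + 26 = 159
Plan II: 25 + 16 + 20 + 32 + 29 + 15 = 137
Plan III: 22 + 20 + 16 + 28 + 29 + 15 = 130

Shortest is Plan III, total 130 min.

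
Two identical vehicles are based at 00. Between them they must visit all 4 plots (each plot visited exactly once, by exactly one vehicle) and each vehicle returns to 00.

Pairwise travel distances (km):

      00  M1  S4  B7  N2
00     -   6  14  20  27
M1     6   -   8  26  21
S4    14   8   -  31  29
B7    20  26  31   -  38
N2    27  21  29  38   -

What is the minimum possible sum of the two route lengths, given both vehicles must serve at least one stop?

Minimum combined distance: 110 km.

Try each way of splitting the stops between the two vehicles (each non-empty) and, for each split, find the best tour for each vehicle:
  {M1} + {S4, B7, N2}: 12 + 101 = 113
  {S4} + {M1, B7, N2}: 28 + 85 = 113
  {M1, S4} + {B7, N2}: 28 + 85 = 113
  {B7} + {M1, S4, N2}: 40 + 70 = 110
  {M1, B7} + {S4, N2}: 52 + 70 = 122
  {S4, B7} + {M1, N2}: 65 + 54 = 119
  … (7 splits in total)
Best: vehicle 1 00 → B7 → 00 = 40; vehicle 2 00 → M1 → S4 → N2 → 00 = 70; combined 110.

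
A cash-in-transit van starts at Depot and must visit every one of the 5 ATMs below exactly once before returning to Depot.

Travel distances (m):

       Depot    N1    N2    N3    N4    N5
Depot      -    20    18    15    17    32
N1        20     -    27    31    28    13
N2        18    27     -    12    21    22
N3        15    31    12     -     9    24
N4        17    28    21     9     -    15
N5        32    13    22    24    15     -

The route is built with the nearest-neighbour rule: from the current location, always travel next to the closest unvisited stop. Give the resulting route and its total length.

Nearest-neighbour total = 97 m; route Depot → N3 → N4 → N5 → N1 → N2 → Depot.

From Depot: distances to unvisited — N3=15, N4=17, N2=18, N1=20, N5=32. Nearest is N3 (15).
From N3: distances to unvisited — N4=9, N2=12, N5=24, N1=31. Nearest is N4 (9).
From N4: distances to unvisited — N5=15, N2=21, N1=28. Nearest is N5 (15).
From N5: distances to unvisited — N1=13, N2=22. Nearest is N1 (13).
From N1: distances to unvisited — N2=27. Nearest is N2 (27).
Return N2→Depot: 18.
Total = 15 + 9 + 15 + 13 + 27 + 18 = 97.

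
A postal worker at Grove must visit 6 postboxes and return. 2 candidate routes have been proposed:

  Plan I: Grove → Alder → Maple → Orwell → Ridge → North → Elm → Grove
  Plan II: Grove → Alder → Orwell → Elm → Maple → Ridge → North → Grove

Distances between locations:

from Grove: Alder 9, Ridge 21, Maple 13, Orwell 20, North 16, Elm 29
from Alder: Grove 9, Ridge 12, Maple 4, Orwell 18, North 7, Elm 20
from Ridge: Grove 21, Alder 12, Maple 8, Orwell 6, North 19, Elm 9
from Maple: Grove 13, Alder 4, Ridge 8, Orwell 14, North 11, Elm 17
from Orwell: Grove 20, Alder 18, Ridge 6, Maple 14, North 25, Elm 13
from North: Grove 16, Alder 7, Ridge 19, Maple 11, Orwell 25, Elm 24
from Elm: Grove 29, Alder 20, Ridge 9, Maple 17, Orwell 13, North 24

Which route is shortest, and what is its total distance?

Shortest is Plan II, total 100.

Plan I: 9 + 4 + 14 + 6 + 19 + 24 + 29 = 105
Plan II: 9 + 18 + 13 + 17 + 8 + 19 + 16 = 100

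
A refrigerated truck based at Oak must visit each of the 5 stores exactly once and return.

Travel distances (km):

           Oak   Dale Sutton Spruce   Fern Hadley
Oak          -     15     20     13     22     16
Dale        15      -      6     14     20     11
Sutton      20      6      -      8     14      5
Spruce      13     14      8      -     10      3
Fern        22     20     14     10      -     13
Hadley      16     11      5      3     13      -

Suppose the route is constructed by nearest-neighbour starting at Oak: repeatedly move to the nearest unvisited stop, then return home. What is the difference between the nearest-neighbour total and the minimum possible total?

Oak: Spruce=13, Dale=15, Hadley=16, Sutton=20, Fern=22 ⇒ Spruce
Spruce: Hadley=3, Sutton=8, Fern=10, Dale=14 ⇒ Hadley
Hadley: Sutton=5, Dale=11, Fern=13 ⇒ Sutton
Sutton: Dale=6, Fern=14 ⇒ Dale
Dale: Fern=20 ⇒ Fern
NN route Oak → Spruce → Hadley → Sutton → Dale → Fern → Oak costs 69.
Optimal: Oak → Dale → Sutton → Hadley → Spruce → Fern → Oak costs 61 (by enumerating all 60 distinct tours).
Excess = 69 − 61 = 8.

The nearest-neighbour route is 8 km longer than optimal.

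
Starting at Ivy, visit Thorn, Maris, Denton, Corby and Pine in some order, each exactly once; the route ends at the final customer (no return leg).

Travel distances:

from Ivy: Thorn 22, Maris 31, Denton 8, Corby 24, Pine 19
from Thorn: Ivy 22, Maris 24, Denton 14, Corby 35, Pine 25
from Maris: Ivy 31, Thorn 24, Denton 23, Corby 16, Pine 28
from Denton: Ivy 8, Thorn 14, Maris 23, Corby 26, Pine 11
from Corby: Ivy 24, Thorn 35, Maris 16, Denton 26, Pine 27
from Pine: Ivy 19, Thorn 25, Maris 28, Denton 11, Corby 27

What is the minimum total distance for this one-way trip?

84 — the minimum one-way total.

There are 5! = 120 possible orderings.
Ivy → Thorn → Maris → Denton → Corby → Pine: 22+24+23+26+27 = 122
Ivy → Thorn → Maris → Denton → Pine → Corby: 22+24+23+11+27 = 107
Ivy → Thorn → Maris → Corby → Denton → Pine: 22+24+16+26+11 = 99
Ivy → Thorn → Maris → Corby → Pine → Denton: 22+24+16+27+11 = 100
Ivy → Thorn → Maris → Pine → Denton → Corby: 22+24+28+11+26 = 111
Ivy → Thorn → Maris → Pine → Corby → Denton: 22+24+28+27+26 = 127
Ivy → Thorn → Denton → Maris → Corby → Pine: 22+14+23+16+27 = 102
Ivy → Thorn → Denton → Maris → Pine → Corby: 22+14+23+28+27 = 114
Ivy → Thorn → Denton → Corby → Maris → Pine: 22+14+26+16+28 = 106
Ivy → Thorn → Denton → Corby → Pine → Maris: 22+14+26+27+28 = 117
Ivy → Thorn → Denton → Pine → Maris → Corby: 22+14+11+28+16 = 91
Ivy → Thorn → Denton → Pine → Corby → Maris: 22+14+11+27+16 = 90
Ivy → Thorn → Corby → Maris → Denton → Pine: 22+35+16+23+11 = 107
Ivy → Thorn → Corby → Maris → Pine → Denton: 22+35+16+28+11 = 112
… (106 more)
Ivy → Denton → Pine → Thorn → Maris → Corby: 8+11+25+24+16 = 84  ← best
The minimum is 84.
One shortest path: Ivy → Denton → Pine → Thorn → Maris → Corby.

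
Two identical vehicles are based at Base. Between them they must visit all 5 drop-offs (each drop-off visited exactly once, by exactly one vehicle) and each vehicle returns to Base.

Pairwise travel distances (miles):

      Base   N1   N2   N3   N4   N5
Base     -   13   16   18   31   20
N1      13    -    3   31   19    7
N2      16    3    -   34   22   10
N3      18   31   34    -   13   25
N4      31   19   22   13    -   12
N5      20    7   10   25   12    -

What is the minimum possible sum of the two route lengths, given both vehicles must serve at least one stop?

95 miles — the smallest possible combined total.

There are 2^4 − 1 = 15 ways to divide the 5 stops into two non-empty groups. For each, the best each vehicle can do is its own shortest tour through its group:
  {N1} + {N2, N3, N4, N5}: 26 + 69 = 95
  {N2} + {N1, N3, N4, N5}: 32 + 63 = 95
  {N1, N2} + {N3, N4, N5}: 32 + 63 = 95
  {N3} + {N1, N2, N4, N5}: 36 + 69 = 105
  {N1, N3} + {N2, N4, N5}: 62 + 69 = 131
  {N2, N3} + {N1, N4, N5}: 68 + 63 = 131
  … (15 splits in total)
Best: vehicle 1 Base → N1 → Base = 26; vehicle 2 Base → N2 → N5 → N4 → N3 → Base = 69; combined 95.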